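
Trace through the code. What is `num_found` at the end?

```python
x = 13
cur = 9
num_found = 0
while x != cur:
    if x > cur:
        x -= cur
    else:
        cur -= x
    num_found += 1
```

Let's trace through this code step by step.

Initialize: x = 13
Initialize: cur = 9
Initialize: num_found = 0
Entering loop: while x != cur:

After execution: num_found = 6
6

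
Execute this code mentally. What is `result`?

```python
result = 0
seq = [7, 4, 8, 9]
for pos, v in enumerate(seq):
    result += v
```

Let's trace through this code step by step.

Initialize: result = 0
Initialize: seq = [7, 4, 8, 9]
Entering loop: for pos, v in enumerate(seq):

After execution: result = 28
28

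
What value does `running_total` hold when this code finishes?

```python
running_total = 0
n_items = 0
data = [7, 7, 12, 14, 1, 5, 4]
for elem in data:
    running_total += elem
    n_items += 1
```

Let's trace through this code step by step.

Initialize: running_total = 0
Initialize: n_items = 0
Initialize: data = [7, 7, 12, 14, 1, 5, 4]
Entering loop: for elem in data:

After execution: running_total = 50
50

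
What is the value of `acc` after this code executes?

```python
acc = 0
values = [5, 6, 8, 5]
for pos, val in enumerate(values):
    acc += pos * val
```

Let's trace through this code step by step.

Initialize: acc = 0
Initialize: values = [5, 6, 8, 5]
Entering loop: for pos, val in enumerate(values):

After execution: acc = 37
37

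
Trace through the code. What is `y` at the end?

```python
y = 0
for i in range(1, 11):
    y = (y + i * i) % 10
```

Let's trace through this code step by step.

Initialize: y = 0
Entering loop: for i in range(1, 11):

After execution: y = 5
5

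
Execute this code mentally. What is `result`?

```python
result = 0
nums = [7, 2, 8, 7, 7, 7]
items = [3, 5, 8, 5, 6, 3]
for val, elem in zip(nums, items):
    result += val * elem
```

Let's trace through this code step by step.

Initialize: result = 0
Initialize: nums = [7, 2, 8, 7, 7, 7]
Initialize: items = [3, 5, 8, 5, 6, 3]
Entering loop: for val, elem in zip(nums, items):

After execution: result = 193
193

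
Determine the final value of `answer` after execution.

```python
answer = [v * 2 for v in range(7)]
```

Let's trace through this code step by step.

Initialize: answer = [v * 2 for v in range(7)]

After execution: answer = [0, 2, 4, 6, 8, 10, 12]
[0, 2, 4, 6, 8, 10, 12]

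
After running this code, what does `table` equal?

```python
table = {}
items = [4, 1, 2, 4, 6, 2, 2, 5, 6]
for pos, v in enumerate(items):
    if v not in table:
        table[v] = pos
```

Let's trace through this code step by step.

Initialize: table = {}
Initialize: items = [4, 1, 2, 4, 6, 2, 2, 5, 6]
Entering loop: for pos, v in enumerate(items):

After execution: table = {4: 0, 1: 1, 2: 2, 6: 4, 5: 7}
{4: 0, 1: 1, 2: 2, 6: 4, 5: 7}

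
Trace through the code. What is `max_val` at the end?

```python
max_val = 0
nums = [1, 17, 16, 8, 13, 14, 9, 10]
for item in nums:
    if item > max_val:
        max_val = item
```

Let's trace through this code step by step.

Initialize: max_val = 0
Initialize: nums = [1, 17, 16, 8, 13, 14, 9, 10]
Entering loop: for item in nums:

After execution: max_val = 17
17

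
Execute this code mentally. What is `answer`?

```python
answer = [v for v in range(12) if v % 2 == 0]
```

Let's trace through this code step by step.

Initialize: answer = [v for v in range(12) if v % 2 == 0]

After execution: answer = [0, 2, 4, 6, 8, 10]
[0, 2, 4, 6, 8, 10]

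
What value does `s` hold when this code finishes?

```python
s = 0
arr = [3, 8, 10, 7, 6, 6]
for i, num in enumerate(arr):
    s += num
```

Let's trace through this code step by step.

Initialize: s = 0
Initialize: arr = [3, 8, 10, 7, 6, 6]
Entering loop: for i, num in enumerate(arr):

After execution: s = 40
40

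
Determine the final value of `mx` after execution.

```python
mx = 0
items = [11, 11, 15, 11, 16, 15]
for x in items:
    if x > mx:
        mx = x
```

Let's trace through this code step by step.

Initialize: mx = 0
Initialize: items = [11, 11, 15, 11, 16, 15]
Entering loop: for x in items:

After execution: mx = 16
16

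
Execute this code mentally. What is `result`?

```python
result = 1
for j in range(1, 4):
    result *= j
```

Let's trace through this code step by step.

Initialize: result = 1
Entering loop: for j in range(1, 4):

After execution: result = 6
6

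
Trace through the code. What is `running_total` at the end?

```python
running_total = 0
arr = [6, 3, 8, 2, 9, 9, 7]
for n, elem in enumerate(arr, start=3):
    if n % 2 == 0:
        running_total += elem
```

Let's trace through this code step by step.

Initialize: running_total = 0
Initialize: arr = [6, 3, 8, 2, 9, 9, 7]
Entering loop: for n, elem in enumerate(arr, start=3):

After execution: running_total = 14
14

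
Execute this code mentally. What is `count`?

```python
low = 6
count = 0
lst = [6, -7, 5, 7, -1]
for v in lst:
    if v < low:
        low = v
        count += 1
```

Let's trace through this code step by step.

Initialize: low = 6
Initialize: count = 0
Initialize: lst = [6, -7, 5, 7, -1]
Entering loop: for v in lst:

After execution: count = 1
1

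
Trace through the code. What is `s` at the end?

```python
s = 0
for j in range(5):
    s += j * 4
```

Let's trace through this code step by step.

Initialize: s = 0
Entering loop: for j in range(5):

After execution: s = 40
40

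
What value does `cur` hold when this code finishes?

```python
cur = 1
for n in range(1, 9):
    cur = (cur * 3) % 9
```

Let's trace through this code step by step.

Initialize: cur = 1
Entering loop: for n in range(1, 9):

After execution: cur = 0
0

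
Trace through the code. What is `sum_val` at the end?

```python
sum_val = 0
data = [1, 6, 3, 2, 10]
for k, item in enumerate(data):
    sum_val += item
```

Let's trace through this code step by step.

Initialize: sum_val = 0
Initialize: data = [1, 6, 3, 2, 10]
Entering loop: for k, item in enumerate(data):

After execution: sum_val = 22
22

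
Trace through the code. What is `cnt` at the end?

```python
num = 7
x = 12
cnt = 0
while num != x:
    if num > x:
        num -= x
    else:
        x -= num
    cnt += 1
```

Let's trace through this code step by step.

Initialize: num = 7
Initialize: x = 12
Initialize: cnt = 0
Entering loop: while num != x:

After execution: cnt = 5
5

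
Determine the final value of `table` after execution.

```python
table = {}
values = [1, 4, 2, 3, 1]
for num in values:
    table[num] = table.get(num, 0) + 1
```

Let's trace through this code step by step.

Initialize: table = {}
Initialize: values = [1, 4, 2, 3, 1]
Entering loop: for num in values:

After execution: table = {1: 2, 4: 1, 2: 1, 3: 1}
{1: 2, 4: 1, 2: 1, 3: 1}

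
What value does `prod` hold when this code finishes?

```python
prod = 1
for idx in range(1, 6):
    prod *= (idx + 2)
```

Let's trace through this code step by step.

Initialize: prod = 1
Entering loop: for idx in range(1, 6):

After execution: prod = 2520
2520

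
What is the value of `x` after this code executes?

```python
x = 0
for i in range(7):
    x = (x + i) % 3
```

Let's trace through this code step by step.

Initialize: x = 0
Entering loop: for i in range(7):

After execution: x = 0
0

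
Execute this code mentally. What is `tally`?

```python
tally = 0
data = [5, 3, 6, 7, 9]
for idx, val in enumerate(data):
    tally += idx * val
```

Let's trace through this code step by step.

Initialize: tally = 0
Initialize: data = [5, 3, 6, 7, 9]
Entering loop: for idx, val in enumerate(data):

After execution: tally = 72
72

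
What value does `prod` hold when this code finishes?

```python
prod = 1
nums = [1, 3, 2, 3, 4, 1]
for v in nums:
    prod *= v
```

Let's trace through this code step by step.

Initialize: prod = 1
Initialize: nums = [1, 3, 2, 3, 4, 1]
Entering loop: for v in nums:

After execution: prod = 72
72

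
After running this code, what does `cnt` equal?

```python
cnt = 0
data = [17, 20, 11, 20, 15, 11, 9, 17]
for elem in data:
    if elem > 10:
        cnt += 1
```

Let's trace through this code step by step.

Initialize: cnt = 0
Initialize: data = [17, 20, 11, 20, 15, 11, 9, 17]
Entering loop: for elem in data:

After execution: cnt = 7
7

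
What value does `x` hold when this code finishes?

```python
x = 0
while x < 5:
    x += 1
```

Let's trace through this code step by step.

Initialize: x = 0
Entering loop: while x < 5:

After execution: x = 5
5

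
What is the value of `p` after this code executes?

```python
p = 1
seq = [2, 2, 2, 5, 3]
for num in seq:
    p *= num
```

Let's trace through this code step by step.

Initialize: p = 1
Initialize: seq = [2, 2, 2, 5, 3]
Entering loop: for num in seq:

After execution: p = 120
120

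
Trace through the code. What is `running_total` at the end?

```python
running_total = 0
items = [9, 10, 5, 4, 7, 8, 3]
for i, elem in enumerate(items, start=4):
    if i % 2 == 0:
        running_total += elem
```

Let's trace through this code step by step.

Initialize: running_total = 0
Initialize: items = [9, 10, 5, 4, 7, 8, 3]
Entering loop: for i, elem in enumerate(items, start=4):

After execution: running_total = 24
24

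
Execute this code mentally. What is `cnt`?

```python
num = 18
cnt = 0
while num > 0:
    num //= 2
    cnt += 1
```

Let's trace through this code step by step.

Initialize: num = 18
Initialize: cnt = 0
Entering loop: while num > 0:

After execution: cnt = 5
5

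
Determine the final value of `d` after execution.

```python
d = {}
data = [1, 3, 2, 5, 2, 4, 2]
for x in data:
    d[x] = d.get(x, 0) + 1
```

Let's trace through this code step by step.

Initialize: d = {}
Initialize: data = [1, 3, 2, 5, 2, 4, 2]
Entering loop: for x in data:

After execution: d = {1: 1, 3: 1, 2: 3, 5: 1, 4: 1}
{1: 1, 3: 1, 2: 3, 5: 1, 4: 1}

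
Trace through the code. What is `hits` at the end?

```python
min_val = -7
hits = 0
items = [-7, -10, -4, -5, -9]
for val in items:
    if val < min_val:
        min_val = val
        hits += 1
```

Let's trace through this code step by step.

Initialize: min_val = -7
Initialize: hits = 0
Initialize: items = [-7, -10, -4, -5, -9]
Entering loop: for val in items:

After execution: hits = 1
1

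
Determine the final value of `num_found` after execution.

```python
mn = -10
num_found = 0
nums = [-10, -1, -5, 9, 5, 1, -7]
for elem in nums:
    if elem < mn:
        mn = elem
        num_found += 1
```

Let's trace through this code step by step.

Initialize: mn = -10
Initialize: num_found = 0
Initialize: nums = [-10, -1, -5, 9, 5, 1, -7]
Entering loop: for elem in nums:

After execution: num_found = 0
0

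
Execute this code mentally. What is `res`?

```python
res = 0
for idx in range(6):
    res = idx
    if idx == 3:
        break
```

Let's trace through this code step by step.

Initialize: res = 0
Entering loop: for idx in range(6):

After execution: res = 3
3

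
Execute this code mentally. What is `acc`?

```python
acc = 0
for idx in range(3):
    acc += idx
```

Let's trace through this code step by step.

Initialize: acc = 0
Entering loop: for idx in range(3):

After execution: acc = 3
3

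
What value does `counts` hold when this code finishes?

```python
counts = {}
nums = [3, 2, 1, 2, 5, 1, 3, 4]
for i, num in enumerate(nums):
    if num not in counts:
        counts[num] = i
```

Let's trace through this code step by step.

Initialize: counts = {}
Initialize: nums = [3, 2, 1, 2, 5, 1, 3, 4]
Entering loop: for i, num in enumerate(nums):

After execution: counts = {3: 0, 2: 1, 1: 2, 5: 4, 4: 7}
{3: 0, 2: 1, 1: 2, 5: 4, 4: 7}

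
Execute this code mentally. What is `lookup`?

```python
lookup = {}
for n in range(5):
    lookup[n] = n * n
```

Let's trace through this code step by step.

Initialize: lookup = {}
Entering loop: for n in range(5):

After execution: lookup = {0: 0, 1: 1, 2: 4, 3: 9, 4: 16}
{0: 0, 1: 1, 2: 4, 3: 9, 4: 16}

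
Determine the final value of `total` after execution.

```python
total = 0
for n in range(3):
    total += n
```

Let's trace through this code step by step.

Initialize: total = 0
Entering loop: for n in range(3):

After execution: total = 3
3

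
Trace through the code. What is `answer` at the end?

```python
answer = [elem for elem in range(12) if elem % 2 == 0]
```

Let's trace through this code step by step.

Initialize: answer = [elem for elem in range(12) if elem % 2 == 0]

After execution: answer = [0, 2, 4, 6, 8, 10]
[0, 2, 4, 6, 8, 10]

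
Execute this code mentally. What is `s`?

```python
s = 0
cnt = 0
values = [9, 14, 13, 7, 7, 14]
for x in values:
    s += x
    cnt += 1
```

Let's trace through this code step by step.

Initialize: s = 0
Initialize: cnt = 0
Initialize: values = [9, 14, 13, 7, 7, 14]
Entering loop: for x in values:

After execution: s = 64
64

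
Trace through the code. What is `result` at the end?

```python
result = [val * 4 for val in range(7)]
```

Let's trace through this code step by step.

Initialize: result = [val * 4 for val in range(7)]

After execution: result = [0, 4, 8, 12, 16, 20, 24]
[0, 4, 8, 12, 16, 20, 24]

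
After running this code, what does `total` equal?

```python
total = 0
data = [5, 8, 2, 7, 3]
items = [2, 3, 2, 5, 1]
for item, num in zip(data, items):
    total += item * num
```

Let's trace through this code step by step.

Initialize: total = 0
Initialize: data = [5, 8, 2, 7, 3]
Initialize: items = [2, 3, 2, 5, 1]
Entering loop: for item, num in zip(data, items):

After execution: total = 76
76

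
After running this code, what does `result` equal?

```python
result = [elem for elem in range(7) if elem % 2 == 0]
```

Let's trace through this code step by step.

Initialize: result = [elem for elem in range(7) if elem % 2 == 0]

After execution: result = [0, 2, 4, 6]
[0, 2, 4, 6]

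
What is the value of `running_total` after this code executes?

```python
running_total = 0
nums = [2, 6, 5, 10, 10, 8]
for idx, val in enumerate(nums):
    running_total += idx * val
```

Let's trace through this code step by step.

Initialize: running_total = 0
Initialize: nums = [2, 6, 5, 10, 10, 8]
Entering loop: for idx, val in enumerate(nums):

After execution: running_total = 126
126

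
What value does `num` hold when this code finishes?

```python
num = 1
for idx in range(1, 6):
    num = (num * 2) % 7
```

Let's trace through this code step by step.

Initialize: num = 1
Entering loop: for idx in range(1, 6):

After execution: num = 4
4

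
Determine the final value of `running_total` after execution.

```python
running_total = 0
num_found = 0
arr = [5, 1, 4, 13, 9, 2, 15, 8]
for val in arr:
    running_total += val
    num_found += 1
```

Let's trace through this code step by step.

Initialize: running_total = 0
Initialize: num_found = 0
Initialize: arr = [5, 1, 4, 13, 9, 2, 15, 8]
Entering loop: for val in arr:

After execution: running_total = 57
57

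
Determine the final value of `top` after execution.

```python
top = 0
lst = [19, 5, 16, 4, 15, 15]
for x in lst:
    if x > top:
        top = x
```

Let's trace through this code step by step.

Initialize: top = 0
Initialize: lst = [19, 5, 16, 4, 15, 15]
Entering loop: for x in lst:

After execution: top = 19
19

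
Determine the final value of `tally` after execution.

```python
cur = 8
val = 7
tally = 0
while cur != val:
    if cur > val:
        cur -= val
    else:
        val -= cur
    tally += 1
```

Let's trace through this code step by step.

Initialize: cur = 8
Initialize: val = 7
Initialize: tally = 0
Entering loop: while cur != val:

After execution: tally = 7
7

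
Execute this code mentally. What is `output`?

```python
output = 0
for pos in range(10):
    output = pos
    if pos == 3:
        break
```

Let's trace through this code step by step.

Initialize: output = 0
Entering loop: for pos in range(10):

After execution: output = 3
3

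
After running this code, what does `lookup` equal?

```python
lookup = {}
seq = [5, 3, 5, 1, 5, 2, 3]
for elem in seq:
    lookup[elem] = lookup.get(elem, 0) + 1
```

Let's trace through this code step by step.

Initialize: lookup = {}
Initialize: seq = [5, 3, 5, 1, 5, 2, 3]
Entering loop: for elem in seq:

After execution: lookup = {5: 3, 3: 2, 1: 1, 2: 1}
{5: 3, 3: 2, 1: 1, 2: 1}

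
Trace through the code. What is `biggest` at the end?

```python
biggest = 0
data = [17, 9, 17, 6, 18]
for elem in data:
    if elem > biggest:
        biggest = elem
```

Let's trace through this code step by step.

Initialize: biggest = 0
Initialize: data = [17, 9, 17, 6, 18]
Entering loop: for elem in data:

After execution: biggest = 18
18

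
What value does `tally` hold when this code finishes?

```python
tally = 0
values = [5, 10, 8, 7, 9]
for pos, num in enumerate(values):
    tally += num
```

Let's trace through this code step by step.

Initialize: tally = 0
Initialize: values = [5, 10, 8, 7, 9]
Entering loop: for pos, num in enumerate(values):

After execution: tally = 39
39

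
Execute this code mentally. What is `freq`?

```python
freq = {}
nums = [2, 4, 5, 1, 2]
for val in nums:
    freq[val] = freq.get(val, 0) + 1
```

Let's trace through this code step by step.

Initialize: freq = {}
Initialize: nums = [2, 4, 5, 1, 2]
Entering loop: for val in nums:

After execution: freq = {2: 2, 4: 1, 5: 1, 1: 1}
{2: 2, 4: 1, 5: 1, 1: 1}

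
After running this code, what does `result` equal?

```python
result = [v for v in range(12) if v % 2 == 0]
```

Let's trace through this code step by step.

Initialize: result = [v for v in range(12) if v % 2 == 0]

After execution: result = [0, 2, 4, 6, 8, 10]
[0, 2, 4, 6, 8, 10]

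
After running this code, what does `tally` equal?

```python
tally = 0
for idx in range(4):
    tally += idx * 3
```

Let's trace through this code step by step.

Initialize: tally = 0
Entering loop: for idx in range(4):

After execution: tally = 18
18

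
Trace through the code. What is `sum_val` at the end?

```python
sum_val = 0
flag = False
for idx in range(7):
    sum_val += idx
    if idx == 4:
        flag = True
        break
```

Let's trace through this code step by step.

Initialize: sum_val = 0
Initialize: flag = False
Entering loop: for idx in range(7):

After execution: sum_val = 10
10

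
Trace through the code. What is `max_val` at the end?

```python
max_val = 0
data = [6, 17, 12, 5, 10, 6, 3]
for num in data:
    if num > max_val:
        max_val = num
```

Let's trace through this code step by step.

Initialize: max_val = 0
Initialize: data = [6, 17, 12, 5, 10, 6, 3]
Entering loop: for num in data:

After execution: max_val = 17
17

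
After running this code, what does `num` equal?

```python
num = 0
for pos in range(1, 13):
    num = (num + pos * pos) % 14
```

Let's trace through this code step by step.

Initialize: num = 0
Entering loop: for pos in range(1, 13):

After execution: num = 6
6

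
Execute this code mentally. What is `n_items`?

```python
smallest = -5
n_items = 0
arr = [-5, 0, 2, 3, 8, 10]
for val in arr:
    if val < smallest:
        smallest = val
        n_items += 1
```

Let's trace through this code step by step.

Initialize: smallest = -5
Initialize: n_items = 0
Initialize: arr = [-5, 0, 2, 3, 8, 10]
Entering loop: for val in arr:

After execution: n_items = 0
0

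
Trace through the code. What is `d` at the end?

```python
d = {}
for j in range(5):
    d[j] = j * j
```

Let's trace through this code step by step.

Initialize: d = {}
Entering loop: for j in range(5):

After execution: d = {0: 0, 1: 1, 2: 4, 3: 9, 4: 16}
{0: 0, 1: 1, 2: 4, 3: 9, 4: 16}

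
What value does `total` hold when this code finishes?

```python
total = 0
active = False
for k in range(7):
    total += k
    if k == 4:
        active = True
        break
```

Let's trace through this code step by step.

Initialize: total = 0
Initialize: active = False
Entering loop: for k in range(7):

After execution: total = 10
10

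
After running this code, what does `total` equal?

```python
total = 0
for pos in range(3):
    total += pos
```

Let's trace through this code step by step.

Initialize: total = 0
Entering loop: for pos in range(3):

After execution: total = 3
3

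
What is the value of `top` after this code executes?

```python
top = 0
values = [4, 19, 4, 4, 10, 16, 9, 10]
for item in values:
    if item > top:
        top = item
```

Let's trace through this code step by step.

Initialize: top = 0
Initialize: values = [4, 19, 4, 4, 10, 16, 9, 10]
Entering loop: for item in values:

After execution: top = 19
19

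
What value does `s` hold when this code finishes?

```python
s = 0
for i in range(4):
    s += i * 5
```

Let's trace through this code step by step.

Initialize: s = 0
Entering loop: for i in range(4):

After execution: s = 30
30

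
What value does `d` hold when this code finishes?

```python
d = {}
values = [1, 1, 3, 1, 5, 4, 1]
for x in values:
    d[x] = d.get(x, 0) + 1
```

Let's trace through this code step by step.

Initialize: d = {}
Initialize: values = [1, 1, 3, 1, 5, 4, 1]
Entering loop: for x in values:

After execution: d = {1: 4, 3: 1, 5: 1, 4: 1}
{1: 4, 3: 1, 5: 1, 4: 1}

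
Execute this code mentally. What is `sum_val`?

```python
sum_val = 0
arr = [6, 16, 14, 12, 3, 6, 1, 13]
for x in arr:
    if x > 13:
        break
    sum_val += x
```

Let's trace through this code step by step.

Initialize: sum_val = 0
Initialize: arr = [6, 16, 14, 12, 3, 6, 1, 13]
Entering loop: for x in arr:

After execution: sum_val = 6
6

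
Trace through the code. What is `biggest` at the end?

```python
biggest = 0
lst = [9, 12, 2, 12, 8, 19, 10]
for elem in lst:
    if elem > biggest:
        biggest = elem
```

Let's trace through this code step by step.

Initialize: biggest = 0
Initialize: lst = [9, 12, 2, 12, 8, 19, 10]
Entering loop: for elem in lst:

After execution: biggest = 19
19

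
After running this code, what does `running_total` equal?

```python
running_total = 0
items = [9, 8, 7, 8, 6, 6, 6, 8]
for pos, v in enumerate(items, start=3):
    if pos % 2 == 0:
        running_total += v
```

Let's trace through this code step by step.

Initialize: running_total = 0
Initialize: items = [9, 8, 7, 8, 6, 6, 6, 8]
Entering loop: for pos, v in enumerate(items, start=3):

After execution: running_total = 30
30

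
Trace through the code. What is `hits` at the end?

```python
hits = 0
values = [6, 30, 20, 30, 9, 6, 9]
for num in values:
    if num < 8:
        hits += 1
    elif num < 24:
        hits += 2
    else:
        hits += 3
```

Let's trace through this code step by step.

Initialize: hits = 0
Initialize: values = [6, 30, 20, 30, 9, 6, 9]
Entering loop: for num in values:

After execution: hits = 14
14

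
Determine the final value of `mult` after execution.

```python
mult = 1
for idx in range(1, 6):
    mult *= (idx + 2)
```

Let's trace through this code step by step.

Initialize: mult = 1
Entering loop: for idx in range(1, 6):

After execution: mult = 2520
2520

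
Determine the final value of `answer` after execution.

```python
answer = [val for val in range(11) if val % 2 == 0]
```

Let's trace through this code step by step.

Initialize: answer = [val for val in range(11) if val % 2 == 0]

After execution: answer = [0, 2, 4, 6, 8, 10]
[0, 2, 4, 6, 8, 10]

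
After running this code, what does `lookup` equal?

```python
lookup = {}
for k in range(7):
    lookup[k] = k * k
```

Let's trace through this code step by step.

Initialize: lookup = {}
Entering loop: for k in range(7):

After execution: lookup = {0: 0, 1: 1, 2: 4, 3: 9, 4: 16, 5: 25, 6: 36}
{0: 0, 1: 1, 2: 4, 3: 9, 4: 16, 5: 25, 6: 36}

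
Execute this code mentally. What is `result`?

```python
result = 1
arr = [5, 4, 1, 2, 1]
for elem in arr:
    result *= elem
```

Let's trace through this code step by step.

Initialize: result = 1
Initialize: arr = [5, 4, 1, 2, 1]
Entering loop: for elem in arr:

After execution: result = 40
40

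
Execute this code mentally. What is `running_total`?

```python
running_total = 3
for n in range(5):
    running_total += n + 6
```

Let's trace through this code step by step.

Initialize: running_total = 3
Entering loop: for n in range(5):

After execution: running_total = 43
43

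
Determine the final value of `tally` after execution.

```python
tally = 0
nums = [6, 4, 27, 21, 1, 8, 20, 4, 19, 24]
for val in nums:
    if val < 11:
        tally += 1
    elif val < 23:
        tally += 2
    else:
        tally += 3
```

Let's trace through this code step by step.

Initialize: tally = 0
Initialize: nums = [6, 4, 27, 21, 1, 8, 20, 4, 19, 24]
Entering loop: for val in nums:

After execution: tally = 17
17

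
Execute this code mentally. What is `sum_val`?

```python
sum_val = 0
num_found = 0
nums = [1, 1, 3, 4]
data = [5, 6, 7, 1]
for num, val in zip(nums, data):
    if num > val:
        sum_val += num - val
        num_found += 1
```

Let's trace through this code step by step.

Initialize: sum_val = 0
Initialize: num_found = 0
Initialize: nums = [1, 1, 3, 4]
Initialize: data = [5, 6, 7, 1]
Entering loop: for num, val in zip(nums, data):

After execution: sum_val = 3
3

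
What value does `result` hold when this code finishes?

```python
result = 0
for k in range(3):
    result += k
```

Let's trace through this code step by step.

Initialize: result = 0
Entering loop: for k in range(3):

After execution: result = 3
3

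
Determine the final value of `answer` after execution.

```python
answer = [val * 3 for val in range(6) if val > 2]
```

Let's trace through this code step by step.

Initialize: answer = [val * 3 for val in range(6) if val > 2]

After execution: answer = [9, 12, 15]
[9, 12, 15]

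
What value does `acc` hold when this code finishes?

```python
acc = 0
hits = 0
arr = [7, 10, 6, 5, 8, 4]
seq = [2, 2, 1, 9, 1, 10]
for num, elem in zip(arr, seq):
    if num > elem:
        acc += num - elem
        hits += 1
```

Let's trace through this code step by step.

Initialize: acc = 0
Initialize: hits = 0
Initialize: arr = [7, 10, 6, 5, 8, 4]
Initialize: seq = [2, 2, 1, 9, 1, 10]
Entering loop: for num, elem in zip(arr, seq):

After execution: acc = 25
25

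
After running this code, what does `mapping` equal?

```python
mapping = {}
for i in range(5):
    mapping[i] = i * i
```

Let's trace through this code step by step.

Initialize: mapping = {}
Entering loop: for i in range(5):

After execution: mapping = {0: 0, 1: 1, 2: 4, 3: 9, 4: 16}
{0: 0, 1: 1, 2: 4, 3: 9, 4: 16}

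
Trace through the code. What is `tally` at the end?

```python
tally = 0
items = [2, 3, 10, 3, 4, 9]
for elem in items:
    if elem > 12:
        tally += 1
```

Let's trace through this code step by step.

Initialize: tally = 0
Initialize: items = [2, 3, 10, 3, 4, 9]
Entering loop: for elem in items:

After execution: tally = 0
0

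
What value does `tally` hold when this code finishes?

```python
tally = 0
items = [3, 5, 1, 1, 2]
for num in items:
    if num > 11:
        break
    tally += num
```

Let's trace through this code step by step.

Initialize: tally = 0
Initialize: items = [3, 5, 1, 1, 2]
Entering loop: for num in items:

After execution: tally = 12
12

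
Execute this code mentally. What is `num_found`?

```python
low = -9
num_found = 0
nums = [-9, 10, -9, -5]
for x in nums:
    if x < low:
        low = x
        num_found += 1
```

Let's trace through this code step by step.

Initialize: low = -9
Initialize: num_found = 0
Initialize: nums = [-9, 10, -9, -5]
Entering loop: for x in nums:

After execution: num_found = 0
0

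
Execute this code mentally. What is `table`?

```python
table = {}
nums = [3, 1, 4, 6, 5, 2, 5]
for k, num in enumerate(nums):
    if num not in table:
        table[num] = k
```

Let's trace through this code step by step.

Initialize: table = {}
Initialize: nums = [3, 1, 4, 6, 5, 2, 5]
Entering loop: for k, num in enumerate(nums):

After execution: table = {3: 0, 1: 1, 4: 2, 6: 3, 5: 4, 2: 5}
{3: 0, 1: 1, 4: 2, 6: 3, 5: 4, 2: 5}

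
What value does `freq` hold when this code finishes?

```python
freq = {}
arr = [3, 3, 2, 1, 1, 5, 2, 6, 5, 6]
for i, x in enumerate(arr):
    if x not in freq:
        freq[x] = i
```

Let's trace through this code step by step.

Initialize: freq = {}
Initialize: arr = [3, 3, 2, 1, 1, 5, 2, 6, 5, 6]
Entering loop: for i, x in enumerate(arr):

After execution: freq = {3: 0, 2: 2, 1: 3, 5: 5, 6: 7}
{3: 0, 2: 2, 1: 3, 5: 5, 6: 7}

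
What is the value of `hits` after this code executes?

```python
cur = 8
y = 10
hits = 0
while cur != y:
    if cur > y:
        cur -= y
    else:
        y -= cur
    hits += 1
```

Let's trace through this code step by step.

Initialize: cur = 8
Initialize: y = 10
Initialize: hits = 0
Entering loop: while cur != y:

After execution: hits = 4
4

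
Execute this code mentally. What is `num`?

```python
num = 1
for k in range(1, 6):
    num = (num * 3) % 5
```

Let's trace through this code step by step.

Initialize: num = 1
Entering loop: for k in range(1, 6):

After execution: num = 3
3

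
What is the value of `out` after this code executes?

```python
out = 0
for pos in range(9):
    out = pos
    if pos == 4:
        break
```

Let's trace through this code step by step.

Initialize: out = 0
Entering loop: for pos in range(9):

After execution: out = 4
4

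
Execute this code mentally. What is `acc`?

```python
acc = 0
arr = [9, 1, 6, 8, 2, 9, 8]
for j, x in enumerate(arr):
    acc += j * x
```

Let's trace through this code step by step.

Initialize: acc = 0
Initialize: arr = [9, 1, 6, 8, 2, 9, 8]
Entering loop: for j, x in enumerate(arr):

After execution: acc = 138
138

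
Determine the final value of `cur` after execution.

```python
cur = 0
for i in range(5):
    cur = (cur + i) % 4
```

Let's trace through this code step by step.

Initialize: cur = 0
Entering loop: for i in range(5):

After execution: cur = 2
2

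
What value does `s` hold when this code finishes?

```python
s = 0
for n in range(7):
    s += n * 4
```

Let's trace through this code step by step.

Initialize: s = 0
Entering loop: for n in range(7):

After execution: s = 84
84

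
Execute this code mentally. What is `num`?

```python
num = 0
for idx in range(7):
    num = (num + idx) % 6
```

Let's trace through this code step by step.

Initialize: num = 0
Entering loop: for idx in range(7):

After execution: num = 3
3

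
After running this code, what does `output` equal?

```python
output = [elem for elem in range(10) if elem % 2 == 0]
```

Let's trace through this code step by step.

Initialize: output = [elem for elem in range(10) if elem % 2 == 0]

After execution: output = [0, 2, 4, 6, 8]
[0, 2, 4, 6, 8]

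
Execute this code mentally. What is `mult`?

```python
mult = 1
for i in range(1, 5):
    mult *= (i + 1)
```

Let's trace through this code step by step.

Initialize: mult = 1
Entering loop: for i in range(1, 5):

After execution: mult = 120
120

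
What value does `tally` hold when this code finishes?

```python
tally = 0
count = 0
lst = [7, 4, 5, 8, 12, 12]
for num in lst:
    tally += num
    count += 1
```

Let's trace through this code step by step.

Initialize: tally = 0
Initialize: count = 0
Initialize: lst = [7, 4, 5, 8, 12, 12]
Entering loop: for num in lst:

After execution: tally = 48
48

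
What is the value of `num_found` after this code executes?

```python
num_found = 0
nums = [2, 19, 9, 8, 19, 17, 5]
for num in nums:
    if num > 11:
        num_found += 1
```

Let's trace through this code step by step.

Initialize: num_found = 0
Initialize: nums = [2, 19, 9, 8, 19, 17, 5]
Entering loop: for num in nums:

After execution: num_found = 3
3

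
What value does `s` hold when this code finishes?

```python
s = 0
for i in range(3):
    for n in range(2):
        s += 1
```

Let's trace through this code step by step.

Initialize: s = 0
Entering loop: for i in range(3):

After execution: s = 6
6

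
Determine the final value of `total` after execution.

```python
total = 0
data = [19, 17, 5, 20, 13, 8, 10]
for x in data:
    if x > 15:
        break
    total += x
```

Let's trace through this code step by step.

Initialize: total = 0
Initialize: data = [19, 17, 5, 20, 13, 8, 10]
Entering loop: for x in data:

After execution: total = 0
0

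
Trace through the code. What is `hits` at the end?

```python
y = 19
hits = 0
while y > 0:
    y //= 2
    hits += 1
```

Let's trace through this code step by step.

Initialize: y = 19
Initialize: hits = 0
Entering loop: while y > 0:

After execution: hits = 5
5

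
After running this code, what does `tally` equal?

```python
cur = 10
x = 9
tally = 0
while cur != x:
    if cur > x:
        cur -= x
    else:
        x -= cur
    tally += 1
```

Let's trace through this code step by step.

Initialize: cur = 10
Initialize: x = 9
Initialize: tally = 0
Entering loop: while cur != x:

After execution: tally = 9
9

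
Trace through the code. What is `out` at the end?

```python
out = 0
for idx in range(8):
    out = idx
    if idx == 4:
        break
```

Let's trace through this code step by step.

Initialize: out = 0
Entering loop: for idx in range(8):

After execution: out = 4
4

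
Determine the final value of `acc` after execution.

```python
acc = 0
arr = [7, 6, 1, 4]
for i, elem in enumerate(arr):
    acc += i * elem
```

Let's trace through this code step by step.

Initialize: acc = 0
Initialize: arr = [7, 6, 1, 4]
Entering loop: for i, elem in enumerate(arr):

After execution: acc = 20
20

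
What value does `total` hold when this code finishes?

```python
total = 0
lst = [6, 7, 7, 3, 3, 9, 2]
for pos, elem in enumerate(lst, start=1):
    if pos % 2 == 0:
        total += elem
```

Let's trace through this code step by step.

Initialize: total = 0
Initialize: lst = [6, 7, 7, 3, 3, 9, 2]
Entering loop: for pos, elem in enumerate(lst, start=1):

After execution: total = 19
19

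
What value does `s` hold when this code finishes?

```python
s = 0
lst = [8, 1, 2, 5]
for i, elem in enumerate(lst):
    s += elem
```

Let's trace through this code step by step.

Initialize: s = 0
Initialize: lst = [8, 1, 2, 5]
Entering loop: for i, elem in enumerate(lst):

After execution: s = 16
16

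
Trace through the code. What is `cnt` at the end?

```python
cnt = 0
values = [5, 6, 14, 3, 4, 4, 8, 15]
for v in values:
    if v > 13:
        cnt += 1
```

Let's trace through this code step by step.

Initialize: cnt = 0
Initialize: values = [5, 6, 14, 3, 4, 4, 8, 15]
Entering loop: for v in values:

After execution: cnt = 2
2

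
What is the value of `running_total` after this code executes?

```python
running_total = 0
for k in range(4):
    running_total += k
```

Let's trace through this code step by step.

Initialize: running_total = 0
Entering loop: for k in range(4):

After execution: running_total = 6
6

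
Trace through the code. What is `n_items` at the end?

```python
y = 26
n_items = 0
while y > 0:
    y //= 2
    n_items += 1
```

Let's trace through this code step by step.

Initialize: y = 26
Initialize: n_items = 0
Entering loop: while y > 0:

After execution: n_items = 5
5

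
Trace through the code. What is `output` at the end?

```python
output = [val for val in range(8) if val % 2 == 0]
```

Let's trace through this code step by step.

Initialize: output = [val for val in range(8) if val % 2 == 0]

After execution: output = [0, 2, 4, 6]
[0, 2, 4, 6]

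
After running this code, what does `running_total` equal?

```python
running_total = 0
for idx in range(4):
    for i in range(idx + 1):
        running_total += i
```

Let's trace through this code step by step.

Initialize: running_total = 0
Entering loop: for idx in range(4):

After execution: running_total = 10
10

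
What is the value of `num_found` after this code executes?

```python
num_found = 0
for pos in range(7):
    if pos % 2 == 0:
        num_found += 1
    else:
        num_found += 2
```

Let's trace through this code step by step.

Initialize: num_found = 0
Entering loop: for pos in range(7):

After execution: num_found = 10
10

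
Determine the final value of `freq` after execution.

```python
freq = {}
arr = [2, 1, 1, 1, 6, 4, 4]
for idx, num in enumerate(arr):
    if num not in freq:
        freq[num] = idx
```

Let's trace through this code step by step.

Initialize: freq = {}
Initialize: arr = [2, 1, 1, 1, 6, 4, 4]
Entering loop: for idx, num in enumerate(arr):

After execution: freq = {2: 0, 1: 1, 6: 4, 4: 5}
{2: 0, 1: 1, 6: 4, 4: 5}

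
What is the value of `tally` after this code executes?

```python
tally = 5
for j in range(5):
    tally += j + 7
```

Let's trace through this code step by step.

Initialize: tally = 5
Entering loop: for j in range(5):

After execution: tally = 50
50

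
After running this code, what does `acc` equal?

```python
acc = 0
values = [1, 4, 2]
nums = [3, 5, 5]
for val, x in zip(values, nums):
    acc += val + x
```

Let's trace through this code step by step.

Initialize: acc = 0
Initialize: values = [1, 4, 2]
Initialize: nums = [3, 5, 5]
Entering loop: for val, x in zip(values, nums):

After execution: acc = 20
20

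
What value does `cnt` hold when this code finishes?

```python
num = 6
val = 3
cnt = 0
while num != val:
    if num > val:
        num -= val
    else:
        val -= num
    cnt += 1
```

Let's trace through this code step by step.

Initialize: num = 6
Initialize: val = 3
Initialize: cnt = 0
Entering loop: while num != val:

After execution: cnt = 1
1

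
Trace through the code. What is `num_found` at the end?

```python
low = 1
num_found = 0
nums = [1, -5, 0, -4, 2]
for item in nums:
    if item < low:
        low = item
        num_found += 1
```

Let's trace through this code step by step.

Initialize: low = 1
Initialize: num_found = 0
Initialize: nums = [1, -5, 0, -4, 2]
Entering loop: for item in nums:

After execution: num_found = 1
1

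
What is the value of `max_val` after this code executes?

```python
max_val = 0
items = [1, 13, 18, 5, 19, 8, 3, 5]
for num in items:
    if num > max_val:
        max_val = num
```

Let's trace through this code step by step.

Initialize: max_val = 0
Initialize: items = [1, 13, 18, 5, 19, 8, 3, 5]
Entering loop: for num in items:

After execution: max_val = 19
19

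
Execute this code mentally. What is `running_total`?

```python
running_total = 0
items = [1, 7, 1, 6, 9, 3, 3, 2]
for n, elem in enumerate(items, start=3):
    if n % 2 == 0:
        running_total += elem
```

Let's trace through this code step by step.

Initialize: running_total = 0
Initialize: items = [1, 7, 1, 6, 9, 3, 3, 2]
Entering loop: for n, elem in enumerate(items, start=3):

After execution: running_total = 18
18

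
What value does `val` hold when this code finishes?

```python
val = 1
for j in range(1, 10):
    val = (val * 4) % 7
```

Let's trace through this code step by step.

Initialize: val = 1
Entering loop: for j in range(1, 10):

After execution: val = 1
1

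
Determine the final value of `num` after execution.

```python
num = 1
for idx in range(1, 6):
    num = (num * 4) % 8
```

Let's trace through this code step by step.

Initialize: num = 1
Entering loop: for idx in range(1, 6):

After execution: num = 0
0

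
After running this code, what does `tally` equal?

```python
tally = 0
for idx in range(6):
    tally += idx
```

Let's trace through this code step by step.

Initialize: tally = 0
Entering loop: for idx in range(6):

After execution: tally = 15
15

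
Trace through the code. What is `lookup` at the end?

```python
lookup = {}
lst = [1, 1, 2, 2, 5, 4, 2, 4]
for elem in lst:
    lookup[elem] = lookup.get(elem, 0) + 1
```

Let's trace through this code step by step.

Initialize: lookup = {}
Initialize: lst = [1, 1, 2, 2, 5, 4, 2, 4]
Entering loop: for elem in lst:

After execution: lookup = {1: 2, 2: 3, 5: 1, 4: 2}
{1: 2, 2: 3, 5: 1, 4: 2}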